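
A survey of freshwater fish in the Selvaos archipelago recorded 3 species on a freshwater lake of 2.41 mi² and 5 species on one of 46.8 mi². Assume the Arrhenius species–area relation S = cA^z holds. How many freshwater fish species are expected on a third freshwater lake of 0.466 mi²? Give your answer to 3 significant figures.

z = ln(5/3) / ln(46.8/2.41) = 0.5108 / 2.9663 = 0.1722
c = 3 / 2.41^0.1722 = 3 / 1.164 = 2.578
S₃ = 2.578 × 0.466^0.1722 = 2.578 × 0.8768 ≈ 2.261

2.26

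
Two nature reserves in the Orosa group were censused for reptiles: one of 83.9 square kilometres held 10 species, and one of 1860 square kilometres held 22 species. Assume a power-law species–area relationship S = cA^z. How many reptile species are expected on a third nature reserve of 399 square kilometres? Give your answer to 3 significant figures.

14.9

z = ln(22/10) / ln(1860/83.9) = 0.7885 / 3.0987 = 0.2544
c = 10 / 83.9^0.2544 = 10 / 3.087 = 3.24
S₃ = 3.24 × 399^0.2544 = 3.24 × 4.59 ≈ 14.87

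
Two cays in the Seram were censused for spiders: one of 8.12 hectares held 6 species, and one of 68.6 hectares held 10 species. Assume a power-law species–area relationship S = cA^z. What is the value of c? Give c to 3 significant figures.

3.63

z = ln(S₂/S₁) / ln(A₂/A₁) = ln(10/6) / ln(68.6/8.12) = 0.5108 / 2.1340 = 0.2394
c = S₁ / A₁^z = 6 / 8.12^0.2394 = 6 / 1.651 = 3.634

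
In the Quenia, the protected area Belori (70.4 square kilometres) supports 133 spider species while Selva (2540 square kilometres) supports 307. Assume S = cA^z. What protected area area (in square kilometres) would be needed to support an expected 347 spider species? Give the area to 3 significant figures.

z = ln(307/133) / ln(2540/70.4) = 0.8365 / 3.5857 = 0.2333
c = 133 / 70.4^0.2333 = 133 / 2.698 = 49.3
A = (347/49.3)^(1/0.2333) ⇒ ln A = ln(7.039)/0.2333 = 8.3649
A = e^8.3649 ≈ 4294 square kilometres

4290 square kilometres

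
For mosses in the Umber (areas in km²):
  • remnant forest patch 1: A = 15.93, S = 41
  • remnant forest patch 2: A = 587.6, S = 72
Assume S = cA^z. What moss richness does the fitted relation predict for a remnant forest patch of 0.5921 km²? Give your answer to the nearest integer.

25

z = ln(72/41) / ln(587.6/15.93) = 0.5631 / 3.6078 = 0.1561
c = 41 / 15.93^0.1561 = 41 / 1.54 = 26.62
S₃ = 26.62 × 0.5921^0.1561 = 26.62 × 0.9215 ≈ 24.53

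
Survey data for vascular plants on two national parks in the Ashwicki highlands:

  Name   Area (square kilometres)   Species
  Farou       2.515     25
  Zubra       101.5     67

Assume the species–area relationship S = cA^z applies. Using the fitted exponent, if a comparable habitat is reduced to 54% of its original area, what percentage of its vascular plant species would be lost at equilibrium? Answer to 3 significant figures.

15.1%

z = ln(67/25) / ln(101.5/2.515) = 0.9858 / 3.6978 = 0.2666
S_new/S_old = (A_new/A_old)^z = 0.54^0.2666 = exp(0.2666 × -0.6162) = 0.8485
Fraction lost = 1 − 0.8485 = 0.1515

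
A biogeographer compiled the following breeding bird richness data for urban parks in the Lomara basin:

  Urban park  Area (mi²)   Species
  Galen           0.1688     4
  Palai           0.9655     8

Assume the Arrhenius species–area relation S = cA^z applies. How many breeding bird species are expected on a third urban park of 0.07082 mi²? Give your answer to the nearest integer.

z = ln(8/4) / ln(0.9655/0.1688) = 0.6931 / 1.7439 = 0.3975
c = 4 / 0.1688^0.3975 = 4 / 0.4931 = 8.112
S₃ = 8.112 × 0.07082^0.3975 = 8.112 × 0.3491 ≈ 2.832

3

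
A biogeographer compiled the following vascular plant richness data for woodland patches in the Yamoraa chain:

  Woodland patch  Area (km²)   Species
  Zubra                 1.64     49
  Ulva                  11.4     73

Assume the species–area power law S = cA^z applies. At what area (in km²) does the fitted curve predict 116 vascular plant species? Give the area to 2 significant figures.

110 km²

z = ln(73/49) / ln(11.4/1.64) = 0.3986 / 1.9389 = 0.2056
c = 49 / 1.64^0.2056 = 49 / 1.107 = 44.26
A = (116/44.26)^(1/0.2056) ⇒ ln A = ln(2.621)/0.2056 = 4.6862
A = e^4.6862 ≈ 108.4 km²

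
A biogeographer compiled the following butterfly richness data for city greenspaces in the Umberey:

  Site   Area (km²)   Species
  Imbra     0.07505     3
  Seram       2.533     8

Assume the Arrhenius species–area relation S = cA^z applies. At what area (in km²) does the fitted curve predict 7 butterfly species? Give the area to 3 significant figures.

1.57 km²

z = ln(8/3) / ln(2.533/0.07505) = 0.9808 / 3.5190 = 0.2787
c = 3 / 0.07505^0.2787 = 3 / 0.4859 = 6.174
A = (7/6.174)^(1/0.2787) ⇒ ln A = ln(1.134)/0.2787 = 0.4503
A = e^0.4503 ≈ 1.569 km²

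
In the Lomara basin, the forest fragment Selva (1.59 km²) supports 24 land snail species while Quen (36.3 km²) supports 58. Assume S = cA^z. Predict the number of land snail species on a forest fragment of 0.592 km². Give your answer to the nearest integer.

18

z = ln(58/24) / ln(36.3/1.59) = 0.8824 / 3.1281 = 0.2821
c = 24 / 1.59^0.2821 = 24 / 1.14 = 21.06
S₃ = 21.06 × 0.592^0.2821 = 21.06 × 0.8625 ≈ 18.16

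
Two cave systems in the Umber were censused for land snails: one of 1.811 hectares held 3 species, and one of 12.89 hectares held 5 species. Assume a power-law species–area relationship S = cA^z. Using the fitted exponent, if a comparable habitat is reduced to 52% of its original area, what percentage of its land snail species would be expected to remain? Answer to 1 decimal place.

84.3%

z = ln(5/3) / ln(12.89/1.811) = 0.5108 / 1.9626 = 0.2603
S_new/S_old = (A_new/A_old)^z = 0.52^0.2603 = exp(0.2603 × -0.6539) = 0.8435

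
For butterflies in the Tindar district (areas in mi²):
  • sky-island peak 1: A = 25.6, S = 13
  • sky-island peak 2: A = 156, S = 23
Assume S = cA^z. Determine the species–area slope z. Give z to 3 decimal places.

0.316

Taking logs: ln S = ln c + z ln A, so z = (ln S₂ − ln S₁)/(ln A₂ − ln A₁).
z = ln(23/13) / ln(156/25.6) = ln(1.769) / ln(6.094) = 0.5705 / 1.8073 = 0.3157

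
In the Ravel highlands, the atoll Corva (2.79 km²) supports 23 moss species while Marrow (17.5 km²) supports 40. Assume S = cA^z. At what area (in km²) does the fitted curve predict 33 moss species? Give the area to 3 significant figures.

z = ln(40/23) / ln(17.5/2.79) = 0.5534 / 1.8362 = 0.3014
c = 23 / 2.79^0.3014 = 23 / 1.362 = 16.88
A = (33/16.88)^(1/0.3014) ⇒ ln A = ln(1.955)/0.3014 = 2.2239
A = e^2.2239 ≈ 9.243 km²

9.24 km²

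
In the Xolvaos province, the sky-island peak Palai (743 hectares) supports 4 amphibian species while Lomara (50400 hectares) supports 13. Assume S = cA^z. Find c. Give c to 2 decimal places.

z = ln(S₂/S₁) / ln(A₂/A₁) = ln(13/4) / ln(50400/743) = 1.1787 / 4.2171 = 0.2795
c = S₁ / A₁^z = 4 / 743^0.2795 = 4 / 6.345 = 0.6304

0.63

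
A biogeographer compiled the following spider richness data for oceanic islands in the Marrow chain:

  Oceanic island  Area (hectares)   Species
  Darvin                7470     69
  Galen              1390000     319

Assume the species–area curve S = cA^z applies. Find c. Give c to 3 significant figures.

5.06

z = ln(S₂/S₁) / ln(A₂/A₁) = ln(319/69) / ln(1390000/7470) = 1.5311 / 5.2262 = 0.2930
c = S₁ / A₁^z = 69 / 7470^0.2930 = 69 / 13.64 = 5.059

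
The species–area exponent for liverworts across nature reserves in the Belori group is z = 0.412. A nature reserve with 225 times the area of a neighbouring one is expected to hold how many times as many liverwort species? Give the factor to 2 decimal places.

9.31

S₂/S₁ = (A₂/A₁)^z = 225^0.412
ln(S₂/S₁) = 0.412 × ln 225 = 0.412 × 5.4161 = 2.2314
S₂/S₁ = e^2.2314 ≈ 9.313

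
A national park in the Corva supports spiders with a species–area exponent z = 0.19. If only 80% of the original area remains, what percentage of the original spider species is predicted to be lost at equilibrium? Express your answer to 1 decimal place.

4.2%

S_new/S_old = (A_new/A_old)^z = 0.8^0.19
= exp(0.19 × ln 0.8) = exp(0.19 × -0.2231) = exp(-0.0424) ≈ 0.9585
Fraction lost = 1 − 0.9585 = 0.04151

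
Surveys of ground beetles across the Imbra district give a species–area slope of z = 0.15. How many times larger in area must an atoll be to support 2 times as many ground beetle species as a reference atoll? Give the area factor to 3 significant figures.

(A₂/A₁)^0.15 = 2, so A₂/A₁ = 2^(1/0.15) = 2^6.667
ln(A₂/A₁) = ln 2 / 0.15 = 0.6931 / 0.15 = 4.6210
A₂/A₁ = e^4.6210 ≈ 101.6

102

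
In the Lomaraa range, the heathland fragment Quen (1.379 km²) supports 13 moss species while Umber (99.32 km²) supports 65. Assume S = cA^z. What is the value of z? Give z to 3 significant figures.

0.376

Taking logs: ln S = ln c + z ln A, so z = (ln S₂ − ln S₁)/(ln A₂ − ln A₁).
z = ln(65/13) / ln(99.32/1.379) = ln(5) / ln(72.02) = 1.6094 / 4.2770 = 0.3763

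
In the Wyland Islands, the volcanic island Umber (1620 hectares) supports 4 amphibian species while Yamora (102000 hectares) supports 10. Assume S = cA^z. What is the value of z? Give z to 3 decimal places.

Taking logs: ln S = ln c + z ln A, so z = (ln S₂ − ln S₁)/(ln A₂ − ln A₁).
z = ln(10/4) / ln(102000/1620) = ln(2.5) / ln(62.96) = 0.9163 / 4.1425 = 0.2212

0.221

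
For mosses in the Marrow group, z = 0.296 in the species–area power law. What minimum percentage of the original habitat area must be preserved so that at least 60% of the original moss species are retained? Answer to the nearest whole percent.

18%

Need (A_new/A_old)^0.296 = 0.6, so A_new/A_old = 0.6^(1/0.296) = 0.6^3.378
ln(A_new/A_old) = ln 0.6 / 0.296 = -0.5108 / 0.296 = -1.7258
A_new/A_old = e^-1.7258 ≈ 0.178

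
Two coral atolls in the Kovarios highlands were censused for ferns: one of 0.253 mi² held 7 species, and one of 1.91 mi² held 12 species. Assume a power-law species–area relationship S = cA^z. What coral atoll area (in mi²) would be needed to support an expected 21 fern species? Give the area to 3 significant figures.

15.6 mi²

z = ln(12/7) / ln(1.91/0.253) = 0.5390 / 2.0215 = 0.2666
c = 7 / 0.253^0.2666 = 7 / 0.6932 = 10.1
A = (21/10.1)^(1/0.2666) ⇒ ln A = ln(2.08)/0.2666 = 2.7459
A = e^2.7459 ≈ 15.58 mi²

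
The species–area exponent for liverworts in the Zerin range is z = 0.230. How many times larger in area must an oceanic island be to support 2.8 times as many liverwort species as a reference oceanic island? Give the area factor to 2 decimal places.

87.94

(A₂/A₁)^0.23 = 2.8, so A₂/A₁ = 2.8^(1/0.23) = 2.8^4.348
ln(A₂/A₁) = ln 2.8 / 0.23 = 1.0296 / 0.23 = 4.4766
A₂/A₁ = e^4.4766 ≈ 87.94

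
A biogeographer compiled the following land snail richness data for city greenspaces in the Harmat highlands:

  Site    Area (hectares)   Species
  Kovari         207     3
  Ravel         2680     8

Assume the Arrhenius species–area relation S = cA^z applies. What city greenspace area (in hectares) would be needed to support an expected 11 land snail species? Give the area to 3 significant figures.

6160 hectares

z = ln(8/3) / ln(2680/207) = 0.9808 / 2.5609 = 0.3830
c = 3 / 207^0.3830 = 3 / 7.71 = 0.3891
A = (11/0.3891)^(1/0.3830) ⇒ ln A = ln(28.27)/0.3830 = 8.7250
A = e^8.7250 ≈ 6155 hectares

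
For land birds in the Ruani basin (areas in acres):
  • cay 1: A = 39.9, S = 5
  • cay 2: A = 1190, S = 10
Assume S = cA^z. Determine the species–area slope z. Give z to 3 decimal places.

0.204

Taking logs: ln S = ln c + z ln A, so z = (ln S₂ − ln S₁)/(ln A₂ − ln A₁).
z = ln(10/5) / ln(1190/39.9) = ln(2) / ln(29.82) = 0.6931 / 3.3953 = 0.2041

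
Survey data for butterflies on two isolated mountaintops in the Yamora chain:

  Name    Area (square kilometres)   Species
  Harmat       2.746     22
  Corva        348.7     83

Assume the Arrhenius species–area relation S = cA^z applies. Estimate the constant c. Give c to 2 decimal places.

z = ln(S₂/S₁) / ln(A₂/A₁) = ln(83/22) / ln(348.7/2.746) = 1.3278 / 4.8441 = 0.2741
c = S₁ / A₁^z = 22 / 2.746^0.2741 = 22 / 1.319 = 16.68

16.68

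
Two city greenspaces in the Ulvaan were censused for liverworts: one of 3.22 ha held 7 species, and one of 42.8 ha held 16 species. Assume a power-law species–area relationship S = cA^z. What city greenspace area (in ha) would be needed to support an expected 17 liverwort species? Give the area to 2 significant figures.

52 ha

z = ln(16/7) / ln(42.8/3.22) = 0.8267 / 2.5872 = 0.3195
c = 7 / 3.22^0.3195 = 7 / 1.453 = 4.818
A = (17/4.818)^(1/0.3195) ⇒ ln A = ln(3.529)/0.3195 = 3.9463
A = e^3.9463 ≈ 51.74 ha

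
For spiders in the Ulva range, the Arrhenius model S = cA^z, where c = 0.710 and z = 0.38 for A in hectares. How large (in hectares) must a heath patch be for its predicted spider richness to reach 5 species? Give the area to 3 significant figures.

170 hectares

5 = 0.71 × A^0.38  ⇒  A^0.38 = 5/0.71 = 7.042
ln A = ln(7.042) / 0.38 = 1.9519 / 0.38 = 5.1367
A = e^5.1367 ≈ 170.1 hectares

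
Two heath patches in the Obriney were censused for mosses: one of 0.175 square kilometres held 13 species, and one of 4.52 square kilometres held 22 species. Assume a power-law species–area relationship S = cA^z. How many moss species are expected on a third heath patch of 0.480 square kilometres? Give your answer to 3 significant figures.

15.3

z = ln(22/13) / ln(4.52/0.175) = 0.5261 / 3.2515 = 0.1618
c = 13 / 0.175^0.1618 = 13 / 0.7543 = 17.24
S₃ = 17.24 × 0.48^0.1618 = 17.24 × 0.888 ≈ 15.31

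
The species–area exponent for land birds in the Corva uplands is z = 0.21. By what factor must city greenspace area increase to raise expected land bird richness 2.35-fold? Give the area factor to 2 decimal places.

58.48

(A₂/A₁)^0.21 = 2.35, so A₂/A₁ = 2.35^(1/0.21) = 2.35^4.762
ln(A₂/A₁) = ln 2.35 / 0.21 = 0.8544 / 0.21 = 4.0686
A₂/A₁ = e^4.0686 ≈ 58.48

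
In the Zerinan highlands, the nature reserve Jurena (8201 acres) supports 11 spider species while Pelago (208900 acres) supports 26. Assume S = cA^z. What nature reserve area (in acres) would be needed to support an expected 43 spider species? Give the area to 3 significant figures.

z = ln(26/11) / ln(208900/8201) = 0.8602 / 3.2376 = 0.2657
c = 11 / 8201^0.2657 = 11 / 10.96 = 1.003
A = (43/1.003)^(1/0.2657) ⇒ ln A = ln(42.85)/0.2657 = 14.1432
A = e^14.1432 ≈ 1387726 acres

1390000 acres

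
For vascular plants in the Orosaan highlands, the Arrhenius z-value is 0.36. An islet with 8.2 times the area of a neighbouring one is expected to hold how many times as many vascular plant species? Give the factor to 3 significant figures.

2.13

S₂/S₁ = (A₂/A₁)^z = 8.2^0.36
ln(S₂/S₁) = 0.36 × ln 8.2 = 0.36 × 2.1041 = 0.7575
S₂/S₁ = e^0.7575 ≈ 2.133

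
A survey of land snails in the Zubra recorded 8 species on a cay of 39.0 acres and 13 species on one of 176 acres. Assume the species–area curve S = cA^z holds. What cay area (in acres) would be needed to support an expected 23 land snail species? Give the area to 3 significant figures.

z = ln(13/8) / ln(176/39) = 0.4855 / 1.5069 = 0.3222
c = 8 / 39^0.3222 = 8 / 3.255 = 2.457
A = (23/2.457)^(1/0.3222) ⇒ ln A = ln(9.36)/0.3222 = 6.9413
A = e^6.9413 ≈ 1034 acres

1030 acres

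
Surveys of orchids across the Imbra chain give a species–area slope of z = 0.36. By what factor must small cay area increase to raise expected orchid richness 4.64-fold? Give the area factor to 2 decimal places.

71.03

(A₂/A₁)^0.36 = 4.64, so A₂/A₁ = 4.64^(1/0.36) = 4.64^2.778
ln(A₂/A₁) = ln 4.64 / 0.36 = 1.5347 / 0.36 = 4.2631
A₂/A₁ = e^4.2631 ≈ 71.03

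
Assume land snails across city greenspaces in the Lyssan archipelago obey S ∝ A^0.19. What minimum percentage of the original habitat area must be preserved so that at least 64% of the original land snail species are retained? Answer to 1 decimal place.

Need (A_new/A_old)^0.19 = 0.64, so A_new/A_old = 0.64^(1/0.19) = 0.64^5.263
ln(A_new/A_old) = ln 0.64 / 0.19 = -0.4463 / 0.19 = -2.3489
A_new/A_old = e^-2.3489 ≈ 0.09548

9.5%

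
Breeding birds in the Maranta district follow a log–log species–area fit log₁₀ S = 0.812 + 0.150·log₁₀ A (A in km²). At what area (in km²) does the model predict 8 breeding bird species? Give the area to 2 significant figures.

8 = 6.486 × A^0.15  ⇒  A^0.15 = 8/6.486 = 1.233
ln A = ln(1.233) / 0.15 = 0.2097 / 0.15 = 1.3983
A = e^1.3983 ≈ 4.048 km²

4.0 km²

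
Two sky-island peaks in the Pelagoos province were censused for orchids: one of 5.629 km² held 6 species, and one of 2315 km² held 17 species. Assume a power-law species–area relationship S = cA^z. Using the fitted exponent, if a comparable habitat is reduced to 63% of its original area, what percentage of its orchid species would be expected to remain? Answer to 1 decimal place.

92.3%

z = ln(17/6) / ln(2315/5.629) = 1.0415 / 6.0192 = 0.1730
S_new/S_old = (A_new/A_old)^z = 0.63^0.1730 = exp(0.1730 × -0.4620) = 0.9232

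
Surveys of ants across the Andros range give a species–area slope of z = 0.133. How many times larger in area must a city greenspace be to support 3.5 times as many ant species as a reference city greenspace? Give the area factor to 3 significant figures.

(A₂/A₁)^0.133 = 3.5, so A₂/A₁ = 3.5^(1/0.133) = 3.5^7.519
ln(A₂/A₁) = ln 3.5 / 0.133 = 1.2528 / 0.133 = 9.4193
A₂/A₁ = e^9.4193 ≈ 12324

12300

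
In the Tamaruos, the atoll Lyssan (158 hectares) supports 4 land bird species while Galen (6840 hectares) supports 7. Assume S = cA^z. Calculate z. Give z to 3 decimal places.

0.149

Taking logs: ln S = ln c + z ln A, so z = (ln S₂ − ln S₁)/(ln A₂ − ln A₁).
z = ln(7/4) / ln(6840/158) = ln(1.75) / ln(43.29) = 0.5596 / 3.7679 = 0.1485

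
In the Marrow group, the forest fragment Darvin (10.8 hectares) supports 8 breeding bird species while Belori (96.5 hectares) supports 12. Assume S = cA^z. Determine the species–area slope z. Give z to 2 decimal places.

Taking logs: ln S = ln c + z ln A, so z = (ln S₂ − ln S₁)/(ln A₂ − ln A₁).
z = ln(12/8) / ln(96.5/10.8) = ln(1.5) / ln(8.935) = 0.4055 / 2.1900 = 0.1851

0.19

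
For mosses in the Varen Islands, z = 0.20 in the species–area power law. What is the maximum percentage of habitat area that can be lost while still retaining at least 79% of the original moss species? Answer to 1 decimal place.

Need (A_new/A_old)^0.2 = 0.79, so A_new/A_old = 0.79^(1/0.2) = 0.79^5
ln(A_new/A_old) = ln 0.79 / 0.2 = -0.2357 / 0.2 = -1.1786
A_new/A_old = e^-1.1786 ≈ 0.3077
Fraction that can be lost = 1 − 0.3077 = 0.6923

69.2%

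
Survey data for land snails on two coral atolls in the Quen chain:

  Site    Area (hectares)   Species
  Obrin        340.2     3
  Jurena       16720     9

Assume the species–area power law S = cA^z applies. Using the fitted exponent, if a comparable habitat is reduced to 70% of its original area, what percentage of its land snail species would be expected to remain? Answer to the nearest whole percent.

z = ln(9/3) / ln(16720/340.2) = 1.0986 / 3.8948 = 0.2821
S_new/S_old = (A_new/A_old)^z = 0.7^0.2821 = exp(0.2821 × -0.3567) = 0.9043

90%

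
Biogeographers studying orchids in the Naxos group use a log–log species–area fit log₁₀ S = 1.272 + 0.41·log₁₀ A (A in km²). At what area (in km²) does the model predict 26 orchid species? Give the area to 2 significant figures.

2.2 km²

26 = 18.71 × A^0.41  ⇒  A^0.41 = 26/18.71 = 1.39
ln A = ln(1.39) / 0.41 = 0.3292 / 0.41 = 0.8029
A = e^0.8029 ≈ 2.232 km²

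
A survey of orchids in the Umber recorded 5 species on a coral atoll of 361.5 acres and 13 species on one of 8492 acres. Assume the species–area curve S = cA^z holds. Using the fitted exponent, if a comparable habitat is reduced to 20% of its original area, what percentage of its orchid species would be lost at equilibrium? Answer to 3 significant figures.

z = ln(13/5) / ln(8492/361.5) = 0.9555 / 3.1566 = 0.3027
S_new/S_old = (A_new/A_old)^z = 0.2^0.3027 = exp(0.3027 × -1.6094) = 0.6144
Fraction lost = 1 − 0.6144 = 0.3856

38.6%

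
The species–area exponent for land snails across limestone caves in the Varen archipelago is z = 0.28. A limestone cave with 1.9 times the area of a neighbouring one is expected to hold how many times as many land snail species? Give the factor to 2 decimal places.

1.20

S₂/S₁ = (A₂/A₁)^z = 1.9^0.28
ln(S₂/S₁) = 0.28 × ln 1.9 = 0.28 × 0.6419 = 0.1797
S₂/S₁ = e^0.1797 ≈ 1.197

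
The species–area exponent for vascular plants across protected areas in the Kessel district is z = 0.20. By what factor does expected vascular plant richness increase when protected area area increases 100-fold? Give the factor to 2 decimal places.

S₂/S₁ = (A₂/A₁)^z = 100^0.2
ln(S₂/S₁) = 0.2 × ln 100 = 0.2 × 4.6052 = 0.9210
S₂/S₁ = e^0.9210 ≈ 2.512

2.51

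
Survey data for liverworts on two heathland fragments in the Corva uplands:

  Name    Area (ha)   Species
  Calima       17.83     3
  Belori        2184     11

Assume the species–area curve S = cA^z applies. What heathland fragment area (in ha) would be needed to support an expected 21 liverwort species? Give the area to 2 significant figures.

24000 ha

z = ln(11/3) / ln(2184/17.83) = 1.2993 / 4.8080 = 0.2702
c = 3 / 17.83^0.2702 = 3 / 2.178 = 1.377
A = (21/1.377)^(1/0.2702) ⇒ ln A = ln(15.25)/0.2702 = 10.0818
A = e^10.0818 ≈ 23903 ha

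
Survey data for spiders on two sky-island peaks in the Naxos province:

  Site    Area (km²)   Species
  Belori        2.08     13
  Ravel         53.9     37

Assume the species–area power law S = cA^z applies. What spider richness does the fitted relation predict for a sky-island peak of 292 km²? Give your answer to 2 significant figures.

z = ln(37/13) / ln(53.9/2.08) = 1.0460 / 3.2548 = 0.3214
c = 13 / 2.08^0.3214 = 13 / 1.265 = 10.27
S₃ = 10.27 × 292^0.3214 = 10.27 × 6.199 ≈ 63.68

64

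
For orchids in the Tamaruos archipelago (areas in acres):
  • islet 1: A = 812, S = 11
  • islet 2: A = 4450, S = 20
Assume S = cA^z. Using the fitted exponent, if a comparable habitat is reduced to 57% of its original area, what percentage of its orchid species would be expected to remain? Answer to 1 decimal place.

z = ln(20/11) / ln(4450/812) = 0.5978 / 1.7012 = 0.3514
S_new/S_old = (A_new/A_old)^z = 0.57^0.3514 = exp(0.3514 × -0.5621) = 0.8207

82.1%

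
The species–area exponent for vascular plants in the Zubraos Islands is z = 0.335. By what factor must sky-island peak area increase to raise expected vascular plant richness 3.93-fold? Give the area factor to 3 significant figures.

59.5

(A₂/A₁)^0.335 = 3.93, so A₂/A₁ = 3.93^(1/0.335) = 3.93^2.985
ln(A₂/A₁) = ln 3.93 / 0.335 = 1.3686 / 0.335 = 4.0855
A₂/A₁ = e^4.0855 ≈ 59.47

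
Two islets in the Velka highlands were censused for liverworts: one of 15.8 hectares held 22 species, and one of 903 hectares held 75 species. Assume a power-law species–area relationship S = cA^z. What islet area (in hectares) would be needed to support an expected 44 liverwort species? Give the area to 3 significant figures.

155 hectares

z = ln(75/22) / ln(903/15.8) = 1.2264 / 4.0457 = 0.3031
c = 22 / 15.8^0.3031 = 22 / 2.309 = 9.529
A = (44/9.529)^(1/0.3031) ⇒ ln A = ln(4.617)/0.3031 = 5.0465
A = e^5.0465 ≈ 155.5 hectares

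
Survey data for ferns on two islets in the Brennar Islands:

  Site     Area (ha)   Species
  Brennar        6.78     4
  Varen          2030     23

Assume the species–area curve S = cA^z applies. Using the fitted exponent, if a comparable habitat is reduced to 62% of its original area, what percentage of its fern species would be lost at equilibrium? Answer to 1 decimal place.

z = ln(23/4) / ln(2030/6.78) = 1.7492 / 5.7018 = 0.3068
S_new/S_old = (A_new/A_old)^z = 0.62^0.3068 = exp(0.3068 × -0.4780) = 0.8636
Fraction lost = 1 − 0.8636 = 0.1364

13.6%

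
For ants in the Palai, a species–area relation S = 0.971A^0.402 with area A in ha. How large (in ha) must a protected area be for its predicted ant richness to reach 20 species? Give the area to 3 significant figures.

1850 ha

20 = 0.971 × A^0.402  ⇒  A^0.402 = 20/0.971 = 20.6
ln A = ln(20.6) / 0.402 = 3.0252 / 0.402 = 7.5253
A = e^7.5253 ≈ 1854 ha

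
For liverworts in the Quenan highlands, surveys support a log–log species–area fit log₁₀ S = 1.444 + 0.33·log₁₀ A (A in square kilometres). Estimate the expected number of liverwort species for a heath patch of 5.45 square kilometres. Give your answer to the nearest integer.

49

S = 27.8 × 5.45^0.33
ln S = ln 27.8 + 0.33 × ln 5.45 = 3.3249 + 0.33 × 1.6956 = 3.8845
S = e^3.8845 ≈ 48.64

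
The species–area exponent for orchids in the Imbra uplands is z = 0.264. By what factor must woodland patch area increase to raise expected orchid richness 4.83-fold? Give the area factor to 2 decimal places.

389.68

(A₂/A₁)^0.264 = 4.83, so A₂/A₁ = 4.83^(1/0.264) = 4.83^3.788
ln(A₂/A₁) = ln 4.83 / 0.264 = 1.5748 / 0.264 = 5.9653
A₂/A₁ = e^5.9653 ≈ 389.7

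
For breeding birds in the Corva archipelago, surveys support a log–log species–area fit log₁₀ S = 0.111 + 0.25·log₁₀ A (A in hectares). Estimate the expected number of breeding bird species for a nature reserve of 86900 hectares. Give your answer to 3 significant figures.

S = 1.291 × 86900^0.25
ln S = ln 1.291 + 0.25 × ln 86900 = 0.2556 + 0.25 × 11.3725 = 3.0987
S = e^3.0987 ≈ 22.17

22.2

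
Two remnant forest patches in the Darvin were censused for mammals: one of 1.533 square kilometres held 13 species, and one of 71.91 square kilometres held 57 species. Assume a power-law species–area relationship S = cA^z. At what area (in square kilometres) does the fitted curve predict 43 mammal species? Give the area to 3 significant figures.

34.5 square kilometres

z = ln(57/13) / ln(71.91/1.533) = 1.4781 / 3.8482 = 0.3841
c = 13 / 1.533^0.3841 = 13 / 1.178 = 11.03
A = (43/11.03)^(1/0.3841) ⇒ ln A = ln(3.898)/0.3841 = 3.5416
A = e^3.5416 ≈ 34.52 square kilometres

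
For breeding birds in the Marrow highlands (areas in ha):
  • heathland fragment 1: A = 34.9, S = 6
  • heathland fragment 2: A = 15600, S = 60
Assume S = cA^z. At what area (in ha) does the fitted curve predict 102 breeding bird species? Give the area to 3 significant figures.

63700 ha

z = ln(60/6) / ln(15600/34.9) = 2.3026 / 6.1025 = 0.3773
c = 6 / 34.9^0.3773 = 6 / 3.821 = 1.57
A = (102/1.57)^(1/0.3773) ⇒ ln A = ln(64.95)/0.3773 = 11.0613
A = e^11.0613 ≈ 63662 ha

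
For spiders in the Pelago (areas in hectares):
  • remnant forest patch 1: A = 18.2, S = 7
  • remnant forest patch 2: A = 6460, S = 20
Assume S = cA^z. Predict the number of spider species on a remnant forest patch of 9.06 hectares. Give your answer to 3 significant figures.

z = ln(20/7) / ln(6460/18.2) = 1.0498 / 5.8720 = 0.1788
c = 7 / 18.2^0.1788 = 7 / 1.68 = 4.167
S₃ = 4.167 × 9.06^0.1788 = 4.167 × 1.483 ≈ 6.179

6.18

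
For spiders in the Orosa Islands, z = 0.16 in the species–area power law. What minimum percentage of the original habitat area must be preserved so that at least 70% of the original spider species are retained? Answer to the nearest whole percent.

11%

Need (A_new/A_old)^0.16 = 0.7, so A_new/A_old = 0.7^(1/0.16) = 0.7^6.25
ln(A_new/A_old) = ln 0.7 / 0.16 = -0.3567 / 0.16 = -2.2292
A_new/A_old = e^-2.2292 ≈ 0.1076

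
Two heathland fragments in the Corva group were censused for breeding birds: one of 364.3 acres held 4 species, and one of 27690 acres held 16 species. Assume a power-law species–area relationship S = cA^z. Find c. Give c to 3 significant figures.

z = ln(S₂/S₁) / ln(A₂/A₁) = ln(16/4) / ln(27690/364.3) = 1.3863 / 4.3308 = 0.3201
c = S₁ / A₁^z = 4 / 364.3^0.3201 = 4 / 6.606 = 0.6055

0.606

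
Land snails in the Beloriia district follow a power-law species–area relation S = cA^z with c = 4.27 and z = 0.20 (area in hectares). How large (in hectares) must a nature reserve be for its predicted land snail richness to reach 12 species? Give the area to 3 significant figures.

12 = 4.27 × A^0.2  ⇒  A^0.2 = 12/4.27 = 2.81
ln A = ln(2.81) / 0.2 = 1.0333 / 0.2 = 5.1665
A = e^5.1665 ≈ 175.3 hectares

175 hectares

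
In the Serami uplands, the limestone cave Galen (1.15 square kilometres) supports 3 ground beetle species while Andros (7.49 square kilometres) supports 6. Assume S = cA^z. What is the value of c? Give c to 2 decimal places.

z = ln(S₂/S₁) / ln(A₂/A₁) = ln(6/3) / ln(7.49/1.15) = 0.6931 / 1.8738 = 0.3699
c = S₁ / A₁^z = 3 / 1.15^0.3699 = 3 / 1.053 = 2.849

2.85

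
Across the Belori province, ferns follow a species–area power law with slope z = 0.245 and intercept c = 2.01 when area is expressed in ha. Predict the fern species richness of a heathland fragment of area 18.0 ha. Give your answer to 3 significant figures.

4.08

S = 2.01 × 18^0.245
ln S = ln 2.01 + 0.245 × ln 18 = 0.6981 + 0.245 × 2.8904 = 1.4063
S = e^1.4063 ≈ 4.081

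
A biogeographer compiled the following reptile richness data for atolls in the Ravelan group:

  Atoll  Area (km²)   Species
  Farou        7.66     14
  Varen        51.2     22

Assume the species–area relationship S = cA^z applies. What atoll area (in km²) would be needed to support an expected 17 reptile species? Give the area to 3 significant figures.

z = ln(22/14) / ln(51.2/7.66) = 0.4520 / 1.8997 = 0.2379
c = 14 / 7.66^0.2379 = 14 / 1.623 = 8.625
A = (17/8.625)^(1/0.2379) ⇒ ln A = ln(1.971)/0.2379 = 2.8521
A = e^2.8521 ≈ 17.32 km²

17.3 km²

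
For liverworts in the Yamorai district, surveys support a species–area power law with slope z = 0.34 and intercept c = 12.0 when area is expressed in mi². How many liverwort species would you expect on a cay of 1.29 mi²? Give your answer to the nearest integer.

S = 12 × 1.29^0.34
ln S = ln 12 + 0.34 × ln 1.29 = 2.4849 + 0.34 × 0.2546 = 2.5715
S = e^2.5715 ≈ 13.09

13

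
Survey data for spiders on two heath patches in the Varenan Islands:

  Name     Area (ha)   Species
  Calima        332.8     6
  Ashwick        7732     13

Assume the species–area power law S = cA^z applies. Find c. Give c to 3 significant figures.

1.44

z = ln(S₂/S₁) / ln(A₂/A₁) = ln(13/6) / ln(7732/332.8) = 0.7732 / 3.1456 = 0.2458
c = S₁ / A₁^z = 6 / 332.8^0.2458 = 6 / 4.168 = 1.439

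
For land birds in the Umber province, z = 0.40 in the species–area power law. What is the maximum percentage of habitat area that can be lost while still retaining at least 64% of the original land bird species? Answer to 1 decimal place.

Need (A_new/A_old)^0.4 = 0.64, so A_new/A_old = 0.64^(1/0.4) = 0.64^2.5
ln(A_new/A_old) = ln 0.64 / 0.4 = -0.4463 / 0.4 = -1.1157
A_new/A_old = e^-1.1157 ≈ 0.3277
Fraction that can be lost = 1 − 0.3277 = 0.6723

67.2%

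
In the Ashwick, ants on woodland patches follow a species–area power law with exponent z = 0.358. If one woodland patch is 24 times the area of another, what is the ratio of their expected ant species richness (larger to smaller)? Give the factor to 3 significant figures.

S₂/S₁ = (A₂/A₁)^z = 24^0.358
ln(S₂/S₁) = 0.358 × ln 24 = 0.358 × 3.1781 = 1.1377
S₂/S₁ = e^1.1377 ≈ 3.12

3.12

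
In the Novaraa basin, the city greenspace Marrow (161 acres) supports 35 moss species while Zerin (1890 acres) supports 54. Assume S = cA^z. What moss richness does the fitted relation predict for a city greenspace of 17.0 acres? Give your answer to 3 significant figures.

z = ln(54/35) / ln(1890/161) = 0.4336 / 2.4629 = 0.1761
c = 35 / 161^0.1761 = 35 / 2.447 = 14.31
S₃ = 14.31 × 17^0.1761 = 14.31 × 1.647 ≈ 23.56

23.6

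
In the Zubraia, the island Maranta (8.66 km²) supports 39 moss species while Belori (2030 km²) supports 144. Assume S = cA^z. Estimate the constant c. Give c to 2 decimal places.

23.26

z = ln(S₂/S₁) / ln(A₂/A₁) = ln(144/39) / ln(2030/8.66) = 1.3063 / 5.4571 = 0.2394
c = S₁ / A₁^z = 39 / 8.66^0.2394 = 39 / 1.677 = 23.26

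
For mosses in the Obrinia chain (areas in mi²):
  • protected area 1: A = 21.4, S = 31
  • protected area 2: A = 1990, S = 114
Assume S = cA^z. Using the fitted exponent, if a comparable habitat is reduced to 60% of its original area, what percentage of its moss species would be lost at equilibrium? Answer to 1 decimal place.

13.7%

z = ln(114/31) / ln(1990/21.4) = 1.3022 / 4.5325 = 0.2873
S_new/S_old = (A_new/A_old)^z = 0.6^0.2873 = exp(0.2873 × -0.5108) = 0.8635
Fraction lost = 1 − 0.8635 = 0.1365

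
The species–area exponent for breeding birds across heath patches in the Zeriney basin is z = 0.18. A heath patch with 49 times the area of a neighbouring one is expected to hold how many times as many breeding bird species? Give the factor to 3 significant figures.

2.01

S₂/S₁ = (A₂/A₁)^z = 49^0.18
ln(S₂/S₁) = 0.18 × ln 49 = 0.18 × 3.8918 = 0.7005
S₂/S₁ = e^0.7005 ≈ 2.015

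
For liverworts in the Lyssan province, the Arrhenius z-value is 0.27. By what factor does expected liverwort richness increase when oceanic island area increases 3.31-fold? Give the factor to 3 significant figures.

1.38

S₂/S₁ = (A₂/A₁)^z = 3.31^0.27
ln(S₂/S₁) = 0.27 × ln 3.31 = 0.27 × 1.1969 = 0.3232
S₂/S₁ = e^0.3232 ≈ 1.382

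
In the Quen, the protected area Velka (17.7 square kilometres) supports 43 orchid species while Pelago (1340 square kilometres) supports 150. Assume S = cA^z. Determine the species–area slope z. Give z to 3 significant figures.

Taking logs: ln S = ln c + z ln A, so z = (ln S₂ − ln S₁)/(ln A₂ − ln A₁).
z = ln(150/43) / ln(1340/17.7) = ln(3.488) / ln(75.71) = 1.2494 / 4.3269 = 0.2888

0.289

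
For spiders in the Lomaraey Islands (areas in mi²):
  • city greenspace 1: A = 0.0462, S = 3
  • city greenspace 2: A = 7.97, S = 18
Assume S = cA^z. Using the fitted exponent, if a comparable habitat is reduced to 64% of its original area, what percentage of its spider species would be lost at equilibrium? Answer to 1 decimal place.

14.4%

z = ln(18/3) / ln(7.97/0.0462) = 1.7918 / 5.1505 = 0.3479
S_new/S_old = (A_new/A_old)^z = 0.64^0.3479 = exp(0.3479 × -0.4463) = 0.8562
Fraction lost = 1 − 0.8562 = 0.1438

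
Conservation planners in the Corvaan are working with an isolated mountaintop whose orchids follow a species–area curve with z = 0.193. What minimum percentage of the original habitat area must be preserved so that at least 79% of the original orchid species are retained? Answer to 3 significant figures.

Need (A_new/A_old)^0.193 = 0.79, so A_new/A_old = 0.79^(1/0.193) = 0.79^5.181
ln(A_new/A_old) = ln 0.79 / 0.193 = -0.2357 / 0.193 = -1.2214
A_new/A_old = e^-1.2214 ≈ 0.2948

29.5%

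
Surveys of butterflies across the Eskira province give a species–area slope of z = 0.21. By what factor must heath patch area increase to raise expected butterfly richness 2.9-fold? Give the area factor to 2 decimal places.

(A₂/A₁)^0.21 = 2.9, so A₂/A₁ = 2.9^(1/0.21) = 2.9^4.762
ln(A₂/A₁) = ln 2.9 / 0.21 = 1.0647 / 0.21 = 5.0701
A₂/A₁ = e^5.0701 ≈ 159.2

159.18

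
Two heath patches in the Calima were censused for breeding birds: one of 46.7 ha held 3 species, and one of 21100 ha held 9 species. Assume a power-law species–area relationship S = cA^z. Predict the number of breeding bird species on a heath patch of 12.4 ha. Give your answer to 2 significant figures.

z = ln(9/3) / ln(21100/46.7) = 1.0986 / 6.1133 = 0.1797
c = 3 / 46.7^0.1797 = 3 / 1.995 = 1.504
S₃ = 1.504 × 12.4^0.1797 = 1.504 × 1.572 ≈ 2.364

2.4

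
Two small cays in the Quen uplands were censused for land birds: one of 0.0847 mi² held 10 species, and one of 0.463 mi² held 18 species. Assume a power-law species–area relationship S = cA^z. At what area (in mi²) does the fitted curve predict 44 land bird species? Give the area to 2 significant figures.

6.1 mi²

z = ln(18/10) / ln(0.463/0.0847) = 0.5878 / 1.6986 = 0.3460
c = 10 / 0.0847^0.3460 = 10 / 0.4256 = 23.5
A = (44/23.5)^(1/0.3460) ⇒ ln A = ln(1.873)/0.3460 = 1.8130
A = e^1.8130 ≈ 6.129 mi²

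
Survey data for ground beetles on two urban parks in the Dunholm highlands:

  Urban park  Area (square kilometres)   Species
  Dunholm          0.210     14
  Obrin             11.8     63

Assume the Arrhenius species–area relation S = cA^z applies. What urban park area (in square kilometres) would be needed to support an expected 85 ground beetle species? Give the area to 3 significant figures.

26.3 square kilometres

z = ln(63/14) / ln(11.8/0.21) = 1.5041 / 4.0287 = 0.3733
c = 14 / 0.21^0.3733 = 14 / 0.5584 = 25.07
A = (85/25.07)^(1/0.3733) ⇒ ln A = ln(3.39)/0.3733 = 3.2704
A = e^3.2704 ≈ 26.32 square kilometres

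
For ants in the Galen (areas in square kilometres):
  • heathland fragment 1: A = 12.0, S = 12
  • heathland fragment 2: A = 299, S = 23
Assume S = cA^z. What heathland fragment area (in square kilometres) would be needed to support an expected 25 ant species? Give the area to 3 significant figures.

z = ln(23/12) / ln(299/12) = 0.6506 / 3.2155 = 0.2023
c = 12 / 12^0.2023 = 12 / 1.653 = 7.258
A = (25/7.258)^(1/0.2023) ⇒ ln A = ln(3.444)/0.2023 = 6.1126
A = e^6.1126 ≈ 451.5 square kilometres

451 square kilometres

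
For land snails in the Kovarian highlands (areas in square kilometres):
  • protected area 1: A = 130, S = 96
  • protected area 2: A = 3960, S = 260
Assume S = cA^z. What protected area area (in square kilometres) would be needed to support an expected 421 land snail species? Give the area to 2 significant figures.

21000 square kilometres

z = ln(260/96) / ln(3960/130) = 0.9963 / 3.4165 = 0.2916
c = 96 / 130^0.2916 = 96 / 4.135 = 23.22
A = (421/23.22)^(1/0.2916) ⇒ ln A = ln(18.13)/0.2916 = 9.9366
A = e^9.9366 ≈ 20674 square kilometres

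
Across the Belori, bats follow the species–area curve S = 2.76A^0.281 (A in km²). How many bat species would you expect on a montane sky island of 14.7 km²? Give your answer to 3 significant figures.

5.87

S = 2.76 × 14.7^0.281
ln S = ln 2.76 + 0.281 × ln 14.7 = 1.0152 + 0.281 × 2.6878 = 1.7705
S = e^1.7705 ≈ 5.874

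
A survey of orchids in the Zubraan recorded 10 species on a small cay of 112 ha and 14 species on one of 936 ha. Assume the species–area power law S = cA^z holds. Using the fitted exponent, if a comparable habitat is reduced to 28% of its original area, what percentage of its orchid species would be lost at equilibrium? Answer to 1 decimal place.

18.3%

z = ln(14/10) / ln(936/112) = 0.3365 / 2.1231 = 0.1585
S_new/S_old = (A_new/A_old)^z = 0.28^0.1585 = exp(0.1585 × -1.2730) = 0.8173
Fraction lost = 1 − 0.8173 = 0.1827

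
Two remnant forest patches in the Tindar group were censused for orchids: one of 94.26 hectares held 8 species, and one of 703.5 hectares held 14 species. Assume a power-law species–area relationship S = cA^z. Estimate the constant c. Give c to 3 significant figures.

z = ln(S₂/S₁) / ln(A₂/A₁) = ln(14/8) / ln(703.5/94.26) = 0.5596 / 2.0100 = 0.2784
c = S₁ / A₁^z = 8 / 94.26^0.2784 = 8 / 3.546 = 2.256

2.26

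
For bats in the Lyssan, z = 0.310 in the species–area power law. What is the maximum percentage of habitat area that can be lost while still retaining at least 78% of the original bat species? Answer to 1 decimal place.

55.1%

Need (A_new/A_old)^0.31 = 0.78, so A_new/A_old = 0.78^(1/0.31) = 0.78^3.226
ln(A_new/A_old) = ln 0.78 / 0.31 = -0.2485 / 0.31 = -0.8015
A_new/A_old = e^-0.8015 ≈ 0.4487
Fraction that can be lost = 1 − 0.4487 = 0.5513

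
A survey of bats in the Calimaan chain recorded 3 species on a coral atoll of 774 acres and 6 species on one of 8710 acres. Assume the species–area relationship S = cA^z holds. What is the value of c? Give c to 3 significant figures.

z = ln(S₂/S₁) / ln(A₂/A₁) = ln(6/3) / ln(8710/774) = 0.6931 / 2.4207 = 0.2863
c = S₁ / A₁^z = 3 / 774^0.2863 = 3 / 6.717 = 0.4466

0.447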